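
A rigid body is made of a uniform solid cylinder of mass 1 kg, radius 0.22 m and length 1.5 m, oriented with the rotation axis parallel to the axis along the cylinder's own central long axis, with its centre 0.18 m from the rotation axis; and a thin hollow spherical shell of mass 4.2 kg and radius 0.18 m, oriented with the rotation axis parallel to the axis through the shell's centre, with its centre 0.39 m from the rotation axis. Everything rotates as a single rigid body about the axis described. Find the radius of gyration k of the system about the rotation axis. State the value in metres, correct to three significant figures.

Solid cylinder: I_cm = (1/2)MR² = (1/2)(1)(0.22)² = 0.0242 kg m²; centre at d = 0.18 m, so I = I_cm + Md² gives I = 0.0242 + (1)(0.18)² = 0.0566 kg m².
Spherical shell: I_cm = (2/3)MR² = (2/3)(4.2)(0.18)² = 0.09072 kg m²; centre at d = 0.39 m, so I = I_cm + Md² gives I = 0.09072 + (4.2)(0.39)² = 0.72954 kg m².
Total I = 0.78614 kg m²; total mass M = 5.2 kg.
k = √(I/M) = √(0.78614/5.2) = 0.38882 m.

0.389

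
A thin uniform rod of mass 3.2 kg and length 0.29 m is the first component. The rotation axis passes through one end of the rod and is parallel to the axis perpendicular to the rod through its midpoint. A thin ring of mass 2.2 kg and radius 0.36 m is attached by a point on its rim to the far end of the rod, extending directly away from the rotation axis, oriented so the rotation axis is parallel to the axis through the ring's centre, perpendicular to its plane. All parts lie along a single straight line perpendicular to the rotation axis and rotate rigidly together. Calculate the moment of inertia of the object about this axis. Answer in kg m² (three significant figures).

1.30

Thin rod: I_cm = (1/12)ML² = (1/12)(3.2)(0.29)² = 0.022427 kg m²; centre at d = 0.145 m, so the parallel axis theorem gives I = 0.022427 + (3.2)(0.145)² = 0.089707 kg m².
Thin ring: I_cm = MR² = (2.2)(0.36)² = 0.28512 kg m²; centre at d = 0.145 + 0.145 + 0.36 = 0.65 m, so the parallel axis theorem gives I = 0.28512 + (2.2)(0.65)² = 1.2146 kg m².
Total I = 0.089707 + 1.2146 = 1.3043 kg m².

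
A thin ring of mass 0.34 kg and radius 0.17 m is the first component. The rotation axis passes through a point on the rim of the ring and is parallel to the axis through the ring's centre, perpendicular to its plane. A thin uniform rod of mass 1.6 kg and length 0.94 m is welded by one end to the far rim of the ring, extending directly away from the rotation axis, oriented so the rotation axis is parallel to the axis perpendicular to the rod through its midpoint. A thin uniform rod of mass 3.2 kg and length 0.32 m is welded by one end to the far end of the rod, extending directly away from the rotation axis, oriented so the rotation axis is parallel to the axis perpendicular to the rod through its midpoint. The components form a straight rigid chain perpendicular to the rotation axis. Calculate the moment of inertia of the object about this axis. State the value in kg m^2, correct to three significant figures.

7.85

Thin ring: I_cm = MR² = (0.34)(0.17)² = 0.009826 kg m^2; centre at d = 0.17 m, so the parallel axis theorem gives I = 0.009826 + (0.34)(0.17)² = 0.019652 kg m^2.
Thin rod: I_cm = (1/12)ML² = (1/12)(1.6)(0.94)² = 0.11781 kg m^2; centre at d = 0.17 + 0.17 + 0.47 = 0.81 m, so the parallel axis theorem gives I = 0.11781 + (1.6)(0.81)² = 1.1676 kg m^2.
Thin rod: I_cm = (1/12)ML² = (1/12)(3.2)(0.32)² = 0.027307 kg m^2; centre at d = 0.17 + 0.17 + 0.47 + 0.47 + 0.16 = 1.44 m, so the parallel axis theorem gives I = 0.027307 + (3.2)(1.44)² = 6.6628 kg m^2.
Total I = 0.019652 + 1.1676 + 6.6628 = 7.8501 kg m^2.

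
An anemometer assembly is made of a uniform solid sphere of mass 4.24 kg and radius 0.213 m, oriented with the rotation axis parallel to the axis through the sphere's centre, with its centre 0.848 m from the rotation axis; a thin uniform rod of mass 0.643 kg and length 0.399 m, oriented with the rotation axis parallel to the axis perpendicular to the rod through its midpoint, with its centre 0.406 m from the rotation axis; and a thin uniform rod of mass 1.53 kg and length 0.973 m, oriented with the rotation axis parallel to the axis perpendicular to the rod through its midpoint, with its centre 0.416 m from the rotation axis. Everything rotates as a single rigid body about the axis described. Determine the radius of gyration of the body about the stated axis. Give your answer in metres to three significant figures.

0.752

Solid sphere: I_cm = (2/5)MR² = (2/5)(4.24)(0.213)² = 0.076946 kg m^2; centre at d = 0.848 m, so I = I_cm + Md² gives I = 0.076946 + (4.24)(0.848)² = 3.1259 kg m^2.
Thin rod: I_cm = (1/12)ML² = (1/12)(0.643)(0.399)² = 0.0085305 kg m^2; centre at d = 0.406 m, so I = I_cm + Md² gives I = 0.0085305 + (0.643)(0.406)² = 0.11452 kg m^2.
Thin rod: I_cm = (1/12)ML² = (1/12)(1.53)(0.973)² = 0.12071 kg m^2; centre at d = 0.416 m, so I = I_cm + Md² gives I = 0.12071 + (1.53)(0.416)² = 0.38548 kg m^2.
Total I = 3.626 kg m^2; total mass M = 6.413 kg.
k = √(I/M) = √(3.626/6.413) = 0.75194 m.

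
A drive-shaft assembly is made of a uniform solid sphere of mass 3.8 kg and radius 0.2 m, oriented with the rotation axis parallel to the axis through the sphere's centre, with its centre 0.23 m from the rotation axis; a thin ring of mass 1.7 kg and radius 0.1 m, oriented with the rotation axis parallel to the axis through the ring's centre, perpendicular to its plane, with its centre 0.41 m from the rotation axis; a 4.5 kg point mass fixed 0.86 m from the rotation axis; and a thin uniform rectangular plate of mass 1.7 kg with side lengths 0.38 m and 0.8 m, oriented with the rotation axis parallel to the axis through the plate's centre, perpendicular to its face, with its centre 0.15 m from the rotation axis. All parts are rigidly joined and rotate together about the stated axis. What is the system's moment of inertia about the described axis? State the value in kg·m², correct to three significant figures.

Solid sphere: I_cm = (2/5)MR² = (2/5)(3.8)(0.2)² = 0.0608 kg·m²; centre at d = 0.23 m, so the parallel axis theorem gives I = 0.0608 + (3.8)(0.23)² = 0.26182 kg·m².
Thin ring: I_cm = MR² = (1.7)(0.1)² = 0.017 kg·m²; centre at d = 0.41 m, so the parallel axis theorem gives I = 0.017 + (1.7)(0.41)² = 0.30277 kg·m².
Point mass: I_cm = 0; centre at d = 0.86 m, so the parallel axis theorem gives I = 0 + (4.5)(0.86)² = 3.3282 kg·m².
Rectangular plate: I_cm = (1/12)M(a²+b²) = (1/12)(1.7)[(0.38)² + (0.8)²] = 0.11112 kg·m²; centre at d = 0.15 m, so the parallel axis theorem gives I = 0.11112 + (1.7)(0.15)² = 0.14937 kg·m².
Total I = 0.26182 + 0.30277 + 3.3282 + 0.14937 = 4.0422 kg·m².

4.04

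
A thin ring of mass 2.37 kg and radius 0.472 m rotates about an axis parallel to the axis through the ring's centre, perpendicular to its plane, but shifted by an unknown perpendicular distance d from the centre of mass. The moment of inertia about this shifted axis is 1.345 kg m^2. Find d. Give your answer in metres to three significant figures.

0.587

About the centre-of-mass axis, I_cm = MR² = (2.37)(0.472)² = 0.528 kg m^2.
Parallel axis theorem: I = I_cm + Md², so Md² = 1.345 − 0.528 = 0.817 kg m^2.
d = √(0.817 / 2.37) = 0.58713 m.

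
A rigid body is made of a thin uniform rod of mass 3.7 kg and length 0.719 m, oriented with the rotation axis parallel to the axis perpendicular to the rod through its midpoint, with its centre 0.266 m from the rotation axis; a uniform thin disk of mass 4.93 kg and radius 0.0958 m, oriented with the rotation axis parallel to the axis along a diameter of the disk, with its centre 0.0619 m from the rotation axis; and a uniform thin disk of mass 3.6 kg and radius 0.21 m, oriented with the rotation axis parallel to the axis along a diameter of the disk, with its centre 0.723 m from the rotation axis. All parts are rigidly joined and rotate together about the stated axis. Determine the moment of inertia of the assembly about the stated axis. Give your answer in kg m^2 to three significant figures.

2.37

Thin rod: I_cm = (1/12)ML² = (1/12)(3.7)(0.719)² = 0.1594 kg m^2; centre at d = 0.266 m, so I = I_cm + Md² gives I = 0.1594 + (3.7)(0.266)² = 0.42119 kg m^2.
Thin disk: I_cm = (1/4)MR² = (1/4)(4.93)(0.0958)² = 0.011311 kg m^2; centre at d = 0.0619 m, so I = I_cm + Md² gives I = 0.011311 + (4.93)(0.0619)² = 0.030201 kg m^2.
Thin disk: I_cm = (1/4)MR² = (1/4)(3.6)(0.21)² = 0.03969 kg m^2; centre at d = 0.723 m, so I = I_cm + Md² gives I = 0.03969 + (3.6)(0.723)² = 1.9215 kg m^2.
Total I = 0.42119 + 0.030201 + 1.9215 = 2.3729 kg m^2.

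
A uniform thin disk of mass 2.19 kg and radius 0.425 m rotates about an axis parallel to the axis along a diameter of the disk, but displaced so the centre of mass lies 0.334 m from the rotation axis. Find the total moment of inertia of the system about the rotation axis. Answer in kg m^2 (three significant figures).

0.343

I_cm = (1/4)MR² = (1/4)(2.19)(0.425)² = 0.098892 kg m^2; centre at d = 0.334 m, so I = I_cm + Md² gives I = 0.098892 + (2.19)(0.334)² = 0.3432 kg m^2.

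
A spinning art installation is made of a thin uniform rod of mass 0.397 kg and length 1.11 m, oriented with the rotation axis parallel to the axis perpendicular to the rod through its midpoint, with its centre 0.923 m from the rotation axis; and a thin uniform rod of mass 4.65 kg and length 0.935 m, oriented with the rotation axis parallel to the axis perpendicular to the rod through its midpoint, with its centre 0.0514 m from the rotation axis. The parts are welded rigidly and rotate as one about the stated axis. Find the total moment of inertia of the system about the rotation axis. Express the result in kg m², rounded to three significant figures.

0.730

Thin rod: I_cm = (1/12)ML² = (1/12)(0.397)(1.11)² = 0.040762 kg m²; centre at d = 0.923 m, so I = I_cm + Md² gives I = 0.040762 + (0.397)(0.923)² = 0.37898 kg m².
Thin rod: I_cm = (1/12)ML² = (1/12)(4.65)(0.935)² = 0.33876 kg m²; centre at d = 0.0514 m, so I = I_cm + Md² gives I = 0.33876 + (4.65)(0.0514)² = 0.35105 kg m².
Total I = 0.37898 + 0.35105 = 0.73003 kg m².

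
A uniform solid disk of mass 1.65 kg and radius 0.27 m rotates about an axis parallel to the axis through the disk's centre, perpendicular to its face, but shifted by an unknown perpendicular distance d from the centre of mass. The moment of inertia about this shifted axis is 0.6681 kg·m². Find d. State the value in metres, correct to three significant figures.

0.607

About the centre-of-mass axis, I_cm = (1/2)MR² = (1/2)(1.65)(0.27)² = 0.060143 kg·m².
Parallel axis theorem: I = I_cm + Md², so Md² = 0.6681 − 0.060143 = 0.60796 kg·m².
d = √(0.60796 / 1.65) = 0.60701 m.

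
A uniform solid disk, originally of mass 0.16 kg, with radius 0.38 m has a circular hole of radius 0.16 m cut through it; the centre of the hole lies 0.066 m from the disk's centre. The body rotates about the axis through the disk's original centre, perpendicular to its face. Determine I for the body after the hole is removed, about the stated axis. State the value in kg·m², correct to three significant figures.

Unpierced body about its centre: I₀ = (1/2)MR² = (1/2)(0.16)(0.38)² = 0.011552 kg·m².
The removed disk has mass m = M·(r/R)² = (0.16)(0.16/0.38)² = 0.028366 kg (same uniform areal density).
Its moment of inertia about the rotation axis (parallel-axis theorem): I_hole = (1/2)mr² + md² = (1/2)(0.028366)(0.16)² + (0.028366)(0.066)² = 0.00048664 kg·m².
Treating the hole as negative mass, I = I₀ − I_hole = 0.011552 − 0.00048664 = 0.011065 kg·m².

0.0111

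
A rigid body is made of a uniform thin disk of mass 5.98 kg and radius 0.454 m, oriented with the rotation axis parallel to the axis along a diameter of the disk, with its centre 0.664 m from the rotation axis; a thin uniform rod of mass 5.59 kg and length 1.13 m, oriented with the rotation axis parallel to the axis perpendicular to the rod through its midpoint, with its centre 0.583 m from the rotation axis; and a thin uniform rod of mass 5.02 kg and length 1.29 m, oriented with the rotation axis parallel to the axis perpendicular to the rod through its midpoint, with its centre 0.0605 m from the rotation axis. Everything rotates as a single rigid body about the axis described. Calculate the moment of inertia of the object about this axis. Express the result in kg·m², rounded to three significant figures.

6.15

Thin disk: I_cm = (1/4)MR² = (1/4)(5.98)(0.454)² = 0.30814 kg·m²; centre at d = 0.664 m, so the parallel axis theorem gives I = 0.30814 + (5.98)(0.664)² = 2.9447 kg·m².
Thin rod: I_cm = (1/12)ML² = (1/12)(5.59)(1.13)² = 0.59482 kg·m²; centre at d = 0.583 m, so the parallel axis theorem gives I = 0.59482 + (5.59)(0.583)² = 2.4948 kg·m².
Thin rod: I_cm = (1/12)ML² = (1/12)(5.02)(1.29)² = 0.69615 kg·m²; centre at d = 0.0605 m, so the parallel axis theorem gives I = 0.69615 + (5.02)(0.0605)² = 0.71452 kg·m².
Total I = 2.9447 + 2.4948 + 0.71452 = 6.154 kg·m².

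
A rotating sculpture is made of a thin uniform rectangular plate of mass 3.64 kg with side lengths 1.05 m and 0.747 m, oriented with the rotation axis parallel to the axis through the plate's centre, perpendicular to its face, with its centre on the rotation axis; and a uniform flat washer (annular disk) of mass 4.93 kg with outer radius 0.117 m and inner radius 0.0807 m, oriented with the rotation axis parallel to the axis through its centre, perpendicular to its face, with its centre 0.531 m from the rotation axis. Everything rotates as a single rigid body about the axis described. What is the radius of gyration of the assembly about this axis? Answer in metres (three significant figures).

0.476

Rectangular plate: I_cm = (1/12)M(a²+b²) = (1/12)(3.64)[(1.05)² + (0.747)²] = 0.50369 kg m²; axis through the centre, so I = 0.50369 kg m².
Annular disk: I_cm = (1/2)M(R²+r²) = (1/2)(4.93)[(0.117)² + (0.0807)²] = 0.049797 kg m²; centre at d = 0.531 m, so the parallel axis theorem gives I = 0.049797 + (4.93)(0.531)² = 1.4399 kg m².
Total I = 1.9436 kg m²; total mass M = 8.57 kg.
k = √(I/M) = √(1.9436/8.57) = 0.47622 m.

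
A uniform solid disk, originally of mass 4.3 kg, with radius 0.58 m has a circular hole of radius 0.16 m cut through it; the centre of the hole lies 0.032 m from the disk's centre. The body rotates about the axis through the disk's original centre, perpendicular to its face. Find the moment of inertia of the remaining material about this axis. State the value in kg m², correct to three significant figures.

Unpierced body about its centre: I₀ = (1/2)MR² = (1/2)(4.3)(0.58)² = 0.72326 kg m².
The removed disk has mass m = M·(r/R)² = (4.3)(0.16/0.58)² = 0.32723 kg (same uniform areal density).
Its moment of inertia about the rotation axis (parallel-axis theorem): I_hole = (1/2)mr² + md² = (1/2)(0.32723)(0.16)² + (0.32723)(0.032)² = 0.0045236 kg m².
Treating the hole as negative mass, I = I₀ − I_hole = 0.72326 − 0.0045236 = 0.71874 kg m².

0.719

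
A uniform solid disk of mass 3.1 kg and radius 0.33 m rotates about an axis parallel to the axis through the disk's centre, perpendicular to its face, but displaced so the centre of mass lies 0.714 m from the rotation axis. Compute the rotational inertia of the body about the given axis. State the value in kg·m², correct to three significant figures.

1.75

I_cm = (1/2)MR² = (1/2)(3.1)(0.33)² = 0.1688 kg·m²; centre at d = 0.714 m, so the parallel axis theorem gives I = 0.1688 + (3.1)(0.714)² = 1.7492 kg·m².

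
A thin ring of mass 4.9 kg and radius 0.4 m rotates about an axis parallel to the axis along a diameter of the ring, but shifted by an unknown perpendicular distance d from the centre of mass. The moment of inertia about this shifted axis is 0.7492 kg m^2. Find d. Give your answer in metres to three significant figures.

0.270

About the centre-of-mass axis, I_cm = (1/2)MR² = (1/2)(4.9)(0.4)² = 0.392 kg m^2.
Parallel axis theorem: I = I_cm + Md², so Md² = 0.7492 − 0.392 = 0.3572 kg m^2.
d = √(0.3572 / 4.9) = 0.27 m.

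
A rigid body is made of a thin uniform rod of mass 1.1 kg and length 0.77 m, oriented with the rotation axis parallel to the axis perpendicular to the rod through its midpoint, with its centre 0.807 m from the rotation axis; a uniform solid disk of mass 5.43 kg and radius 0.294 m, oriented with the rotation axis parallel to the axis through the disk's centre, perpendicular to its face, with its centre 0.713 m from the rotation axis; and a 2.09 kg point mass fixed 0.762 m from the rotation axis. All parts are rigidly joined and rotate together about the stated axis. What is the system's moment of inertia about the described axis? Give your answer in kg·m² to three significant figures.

Thin rod: I_cm = (1/12)ML² = (1/12)(1.1)(0.77)² = 0.054349 kg·m²; centre at d = 0.807 m, so I = I_cm + Md² gives I = 0.054349 + (1.1)(0.807)² = 0.77072 kg·m².
Solid disk: I_cm = (1/2)MR² = (1/2)(5.43)(0.294)² = 0.23467 kg·m²; centre at d = 0.713 m, so I = I_cm + Md² gives I = 0.23467 + (5.43)(0.713)² = 2.9951 kg·m².
Point mass: I_cm = 0; centre at d = 0.762 m, so I = I_cm + Md² gives I = 0 + (2.09)(0.762)² = 1.2135 kg·m².
Total I = 0.77072 + 2.9951 + 1.2135 = 4.9794 kg·m².

4.98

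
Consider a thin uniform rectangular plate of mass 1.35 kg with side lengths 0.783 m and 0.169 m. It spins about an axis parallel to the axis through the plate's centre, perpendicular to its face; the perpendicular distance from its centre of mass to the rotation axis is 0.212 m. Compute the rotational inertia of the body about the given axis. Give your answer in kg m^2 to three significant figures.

0.133

I_cm = (1/12)M(a²+b²) = (1/12)(1.35)[(0.783)² + (0.169)²] = 0.072186 kg m^2; centre at d = 0.212 m, so I = I_cm + Md² gives I = 0.072186 + (1.35)(0.212)² = 0.13286 kg m^2.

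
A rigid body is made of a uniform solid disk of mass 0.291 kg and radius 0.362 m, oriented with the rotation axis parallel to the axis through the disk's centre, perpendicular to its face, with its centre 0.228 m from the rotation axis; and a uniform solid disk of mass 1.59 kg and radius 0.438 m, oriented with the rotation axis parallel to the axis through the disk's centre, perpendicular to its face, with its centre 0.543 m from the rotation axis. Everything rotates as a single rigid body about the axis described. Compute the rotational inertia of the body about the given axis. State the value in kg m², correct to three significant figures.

0.656

Solid disk: I_cm = (1/2)MR² = (1/2)(0.291)(0.362)² = 0.019067 kg m²; centre at d = 0.228 m, so I = I_cm + Md² gives I = 0.019067 + (0.291)(0.228)² = 0.034194 kg m².
Solid disk: I_cm = (1/2)MR² = (1/2)(1.59)(0.438)² = 0.15252 kg m²; centre at d = 0.543 m, so I = I_cm + Md² gives I = 0.15252 + (1.59)(0.543)² = 0.62133 kg m².
Total I = 0.034194 + 0.62133 = 0.65552 kg m².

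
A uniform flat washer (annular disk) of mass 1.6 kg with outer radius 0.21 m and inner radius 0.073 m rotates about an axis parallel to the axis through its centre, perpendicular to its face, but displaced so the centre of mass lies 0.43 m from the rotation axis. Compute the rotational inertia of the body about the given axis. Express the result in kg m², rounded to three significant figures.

0.335

I_cm = (1/2)M(R²+r²) = (1/2)(1.6)[(0.21)² + (0.073)²] = 0.039543 kg m²; centre at d = 0.43 m, so the parallel axis theorem gives I = 0.039543 + (1.6)(0.43)² = 0.33538 kg m².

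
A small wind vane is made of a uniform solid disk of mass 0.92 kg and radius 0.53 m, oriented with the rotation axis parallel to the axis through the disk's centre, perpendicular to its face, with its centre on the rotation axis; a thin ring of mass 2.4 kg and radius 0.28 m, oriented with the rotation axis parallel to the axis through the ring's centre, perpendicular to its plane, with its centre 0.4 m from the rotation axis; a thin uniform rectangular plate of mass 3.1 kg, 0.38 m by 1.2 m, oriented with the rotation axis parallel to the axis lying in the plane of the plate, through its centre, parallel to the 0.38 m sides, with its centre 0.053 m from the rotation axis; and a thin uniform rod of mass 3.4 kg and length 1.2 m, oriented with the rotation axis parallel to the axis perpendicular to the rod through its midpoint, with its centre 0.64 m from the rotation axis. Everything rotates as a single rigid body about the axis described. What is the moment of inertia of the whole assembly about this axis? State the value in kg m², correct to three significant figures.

2.88

Solid disk: I_cm = (1/2)MR² = (1/2)(0.92)(0.53)² = 0.12921 kg m²; axis through the centre, so I = 0.12921 kg m².
Thin ring: I_cm = MR² = (2.4)(0.28)² = 0.18816 kg m²; centre at d = 0.4 m, so I = I_cm + Md² gives I = 0.18816 + (2.4)(0.4)² = 0.57216 kg m².
Rectangular plate: I_cm = (1/12)Mb² = (1/12)(3.1)(1.2)² = 0.372 kg m²; centre at d = 0.053 m, so I = I_cm + Md² gives I = 0.372 + (3.1)(0.053)² = 0.38071 kg m².
Thin rod: I_cm = (1/12)ML² = (1/12)(3.4)(1.2)² = 0.408 kg m²; centre at d = 0.64 m, so I = I_cm + Md² gives I = 0.408 + (3.4)(0.64)² = 1.8006 kg m².
Total I = 0.12921 + 0.57216 + 0.38071 + 1.8006 = 2.8827 kg m².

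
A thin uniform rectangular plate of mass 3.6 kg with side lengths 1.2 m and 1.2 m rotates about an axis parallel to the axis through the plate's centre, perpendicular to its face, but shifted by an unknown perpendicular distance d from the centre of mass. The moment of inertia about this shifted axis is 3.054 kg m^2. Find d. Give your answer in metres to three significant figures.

0.780

About the centre-of-mass axis, I_cm = (1/12)M(a²+b²) = (1/12)(3.6)[(1.2)² + (1.2)²] = 0.864 kg m^2.
Parallel axis theorem: I = I_cm + Md², so Md² = 3.054 − 0.864 = 2.19 kg m^2.
d = √(2.19 / 3.6) = 0.77996 m.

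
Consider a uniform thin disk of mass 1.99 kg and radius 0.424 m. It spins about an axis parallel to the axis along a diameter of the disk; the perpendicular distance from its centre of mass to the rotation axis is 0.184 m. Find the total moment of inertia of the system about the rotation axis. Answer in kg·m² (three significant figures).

0.157

I_cm = (1/4)MR² = (1/4)(1.99)(0.424)² = 0.089439 kg·m²; centre at d = 0.184 m, so I = I_cm + Md² gives I = 0.089439 + (1.99)(0.184)² = 0.15681 kg·m².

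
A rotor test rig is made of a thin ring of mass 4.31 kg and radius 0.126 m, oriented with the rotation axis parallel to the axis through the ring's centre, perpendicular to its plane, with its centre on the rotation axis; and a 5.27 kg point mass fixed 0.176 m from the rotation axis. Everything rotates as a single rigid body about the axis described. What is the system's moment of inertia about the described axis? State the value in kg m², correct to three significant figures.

0.232

Thin ring: I_cm = MR² = (4.31)(0.126)² = 0.068426 kg m²; axis through the centre, so I = 0.068426 kg m².
Point mass: I_cm = 0; centre at d = 0.176 m, so I = I_cm + Md² gives I = 0 + (5.27)(0.176)² = 0.16324 kg m².
Total I = 0.068426 + 0.16324 = 0.23167 kg m².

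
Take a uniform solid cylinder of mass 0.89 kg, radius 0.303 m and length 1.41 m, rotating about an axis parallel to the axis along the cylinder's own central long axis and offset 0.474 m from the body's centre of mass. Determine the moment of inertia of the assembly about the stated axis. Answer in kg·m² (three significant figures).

I_cm = (1/2)MR² = (1/2)(0.89)(0.303)² = 0.040855 kg·m²; centre at d = 0.474 m, so I = I_cm + Md² gives I = 0.040855 + (0.89)(0.474)² = 0.24082 kg·m².

0.241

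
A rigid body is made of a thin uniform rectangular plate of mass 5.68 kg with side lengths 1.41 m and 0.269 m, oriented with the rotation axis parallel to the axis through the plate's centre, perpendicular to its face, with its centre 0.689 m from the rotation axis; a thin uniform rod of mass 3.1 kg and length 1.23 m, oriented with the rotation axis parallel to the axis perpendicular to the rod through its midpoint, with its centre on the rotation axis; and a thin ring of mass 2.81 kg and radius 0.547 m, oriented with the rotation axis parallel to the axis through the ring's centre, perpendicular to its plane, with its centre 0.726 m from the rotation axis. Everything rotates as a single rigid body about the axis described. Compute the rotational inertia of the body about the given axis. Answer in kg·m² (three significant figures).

Rectangular plate: I_cm = (1/12)M(a²+b²) = (1/12)(5.68)[(1.41)² + (0.269)²] = 0.97528 kg·m²; centre at d = 0.689 m, so I = I_cm + Md² gives I = 0.97528 + (5.68)(0.689)² = 3.6717 kg·m².
Thin rod: I_cm = (1/12)ML² = (1/12)(3.1)(1.23)² = 0.39083 kg·m²; axis through the centre, so I = 0.39083 kg·m².
Thin ring: I_cm = MR² = (2.81)(0.547)² = 0.84078 kg·m²; centre at d = 0.726 m, so I = I_cm + Md² gives I = 0.84078 + (2.81)(0.726)² = 2.3219 kg·m².
Total I = 3.6717 + 0.39083 + 2.3219 = 6.3844 kg·m².

6.38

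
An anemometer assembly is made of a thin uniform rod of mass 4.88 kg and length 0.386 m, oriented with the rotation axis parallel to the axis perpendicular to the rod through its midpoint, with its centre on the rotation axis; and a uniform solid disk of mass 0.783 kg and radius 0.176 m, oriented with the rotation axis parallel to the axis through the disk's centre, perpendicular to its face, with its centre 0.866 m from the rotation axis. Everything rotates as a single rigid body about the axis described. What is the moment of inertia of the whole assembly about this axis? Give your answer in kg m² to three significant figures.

0.660

Thin rod: I_cm = (1/12)ML² = (1/12)(4.88)(0.386)² = 0.060592 kg m²; axis through the centre, so I = 0.060592 kg m².
Solid disk: I_cm = (1/2)MR² = (1/2)(0.783)(0.176)² = 0.012127 kg m²; centre at d = 0.866 m, so the parallel axis theorem gives I = 0.012127 + (0.783)(0.866)² = 0.59934 kg m².
Total I = 0.060592 + 0.59934 = 0.65993 kg m².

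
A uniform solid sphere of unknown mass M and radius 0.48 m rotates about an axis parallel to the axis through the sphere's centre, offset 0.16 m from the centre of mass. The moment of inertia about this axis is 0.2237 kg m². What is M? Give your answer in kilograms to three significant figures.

1.90

I = I_cm + Md² = (2/5)MR² + Md² = M·[0.4·(0.48)² + (0.16)²] = M·0.11776.
So M = 0.2237 / 0.11776 = 1.8996 kg.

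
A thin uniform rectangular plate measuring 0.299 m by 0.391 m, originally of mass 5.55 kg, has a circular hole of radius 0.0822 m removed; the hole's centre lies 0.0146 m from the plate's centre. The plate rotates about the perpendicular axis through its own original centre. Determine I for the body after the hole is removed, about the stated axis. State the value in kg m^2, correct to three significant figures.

0.108

Unpierced body about its centre: I₀ = (1/12)M(a²+b²) = (1/12)(5.55)[(0.299)² + (0.391)²] = 0.11206 kg m^2.
The removed disk has mass m = M·πr²/(ab) = (5.55)·π(0.0822)²/(0.299·0.391) = 1.0077 kg (same uniform areal density).
Its moment of inertia about the rotation axis (parallel-axis theorem): I_hole = (1/2)mr² + md² = (1/2)(1.0077)(0.0822)² + (1.0077)(0.0146)² = 0.0036193 kg m^2.
Treating the hole as negative mass, I = I₀ − I_hole = 0.11206 − 0.0036193 = 0.10844 kg m^2.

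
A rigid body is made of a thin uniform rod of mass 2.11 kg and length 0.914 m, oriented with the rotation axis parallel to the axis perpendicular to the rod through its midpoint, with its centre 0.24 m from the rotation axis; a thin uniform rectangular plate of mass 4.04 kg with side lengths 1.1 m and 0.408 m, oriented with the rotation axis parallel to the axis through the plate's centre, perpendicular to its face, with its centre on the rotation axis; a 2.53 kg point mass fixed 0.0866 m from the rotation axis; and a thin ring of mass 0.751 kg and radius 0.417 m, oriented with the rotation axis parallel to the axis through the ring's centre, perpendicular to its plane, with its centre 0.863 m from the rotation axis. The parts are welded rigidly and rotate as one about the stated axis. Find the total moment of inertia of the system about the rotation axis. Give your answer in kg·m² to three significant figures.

Thin rod: I_cm = (1/12)ML² = (1/12)(2.11)(0.914)² = 0.14689 kg·m²; centre at d = 0.24 m, so the parallel axis theorem gives I = 0.14689 + (2.11)(0.24)² = 0.26843 kg·m².
Rectangular plate: I_cm = (1/12)M(a²+b²) = (1/12)(4.04)[(1.1)² + (0.408)²] = 0.46341 kg·m²; axis through the centre, so I = 0.46341 kg·m².
Point mass: I_cm = 0; centre at d = 0.0866 m, so the parallel axis theorem gives I = 0 + (2.53)(0.0866)² = 0.018974 kg·m².
Thin ring: I_cm = MR² = (0.751)(0.417)² = 0.13059 kg·m²; centre at d = 0.863 m, so the parallel axis theorem gives I = 0.13059 + (0.751)(0.863)² = 0.68991 kg·m².
Total I = 0.26843 + 0.46341 + 0.018974 + 0.68991 = 1.4407 kg·m².

1.44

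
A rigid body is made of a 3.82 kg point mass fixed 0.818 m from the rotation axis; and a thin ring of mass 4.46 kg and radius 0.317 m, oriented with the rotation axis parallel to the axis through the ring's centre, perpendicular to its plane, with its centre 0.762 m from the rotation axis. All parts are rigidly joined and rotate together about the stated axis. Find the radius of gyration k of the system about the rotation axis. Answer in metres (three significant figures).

0.822

Point mass: I_cm = 0; centre at d = 0.818 m, so I = I_cm + Md² gives I = 0 + (3.82)(0.818)² = 2.5561 kg·m².
Thin ring: I_cm = MR² = (4.46)(0.317)² = 0.44818 kg·m²; centre at d = 0.762 m, so I = I_cm + Md² gives I = 0.44818 + (4.46)(0.762)² = 3.0379 kg·m².
Total I = 5.5939 kg·m²; total mass M = 8.28 kg.
k = √(I/M) = √(5.5939/8.28) = 0.82194 m.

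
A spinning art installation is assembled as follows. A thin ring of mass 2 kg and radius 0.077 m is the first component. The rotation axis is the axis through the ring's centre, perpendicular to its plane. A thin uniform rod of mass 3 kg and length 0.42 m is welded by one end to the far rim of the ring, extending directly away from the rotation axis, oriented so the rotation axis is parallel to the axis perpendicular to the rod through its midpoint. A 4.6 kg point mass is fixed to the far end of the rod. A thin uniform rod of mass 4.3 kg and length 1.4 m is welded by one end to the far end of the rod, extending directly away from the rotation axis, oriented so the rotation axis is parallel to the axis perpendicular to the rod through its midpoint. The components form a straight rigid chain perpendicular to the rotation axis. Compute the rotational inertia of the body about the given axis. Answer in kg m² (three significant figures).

8.30

Thin ring: I_cm = MR² = (2)(0.077)² = 0.011858 kg m²; axis through the centre, so I = 0.011858 kg m².
Thin rod: I_cm = (1/12)ML² = (1/12)(3)(0.42)² = 0.0441 kg m²; centre at d = 0.077 + 0.21 = 0.287 m, so the parallel axis theorem gives I = 0.0441 + (3)(0.287)² = 0.29121 kg m².
Point mass: I_cm = 0; centre at d = 0.077 + 0.21 + 0.21 = 0.497 m, so the parallel axis theorem gives I = 0 + (4.6)(0.497)² = 1.1362 kg m².
Thin rod: I_cm = (1/12)ML² = (1/12)(4.3)(1.4)² = 0.70233 kg m²; centre at d = 0.077 + 0.21 + 0.21 + 0.7 = 1.197 m, so the parallel axis theorem gives I = 0.70233 + (4.3)(1.197)² = 6.8634 kg m².
Total I = 0.011858 + 0.29121 + 1.1362 + 6.8634 = 8.3027 kg m².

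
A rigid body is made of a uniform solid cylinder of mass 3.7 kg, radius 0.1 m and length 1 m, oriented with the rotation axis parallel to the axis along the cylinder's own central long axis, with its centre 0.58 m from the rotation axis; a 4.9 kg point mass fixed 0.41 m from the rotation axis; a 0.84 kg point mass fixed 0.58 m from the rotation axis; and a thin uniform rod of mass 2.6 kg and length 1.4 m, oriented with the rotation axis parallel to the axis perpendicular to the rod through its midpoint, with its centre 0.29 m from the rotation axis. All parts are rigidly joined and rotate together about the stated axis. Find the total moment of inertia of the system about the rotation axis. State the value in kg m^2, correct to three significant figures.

3.01

Solid cylinder: I_cm = (1/2)MR² = (1/2)(3.7)(0.1)² = 0.0185 kg m^2; centre at d = 0.58 m, so the parallel axis theorem gives I = 0.0185 + (3.7)(0.58)² = 1.2632 kg m^2.
Point mass: I_cm = 0; centre at d = 0.41 m, so the parallel axis theorem gives I = 0 + (4.9)(0.41)² = 0.82369 kg m^2.
Point mass: I_cm = 0; centre at d = 0.58 m, so the parallel axis theorem gives I = 0 + (0.84)(0.58)² = 0.28258 kg m^2.
Thin rod: I_cm = (1/12)ML² = (1/12)(2.6)(1.4)² = 0.42467 kg m^2; centre at d = 0.29 m, so the parallel axis theorem gives I = 0.42467 + (2.6)(0.29)² = 0.64333 kg m^2.
Total I = 1.2632 + 0.82369 + 0.28258 + 0.64333 = 3.0128 kg m^2.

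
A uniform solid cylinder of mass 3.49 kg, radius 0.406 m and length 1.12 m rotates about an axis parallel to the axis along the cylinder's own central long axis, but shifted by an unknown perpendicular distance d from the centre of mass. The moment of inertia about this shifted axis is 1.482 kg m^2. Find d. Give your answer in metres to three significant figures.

About the centre-of-mass axis, I_cm = (1/2)MR² = (1/2)(3.49)(0.406)² = 0.28764 kg m^2.
Parallel axis theorem: I = I_cm + Md², so Md² = 1.482 − 0.28764 = 1.1944 kg m^2.
d = √(1.1944 / 3.49) = 0.585 m.

0.585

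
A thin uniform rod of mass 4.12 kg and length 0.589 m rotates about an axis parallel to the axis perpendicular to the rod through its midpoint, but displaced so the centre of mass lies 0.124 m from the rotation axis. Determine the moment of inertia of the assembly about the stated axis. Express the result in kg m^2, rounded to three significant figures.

I_cm = (1/12)ML² = (1/12)(4.12)(0.589)² = 0.11911 kg m^2; centre at d = 0.124 m, so I = I_cm + Md² gives I = 0.11911 + (4.12)(0.124)² = 0.18246 kg m^2.

0.182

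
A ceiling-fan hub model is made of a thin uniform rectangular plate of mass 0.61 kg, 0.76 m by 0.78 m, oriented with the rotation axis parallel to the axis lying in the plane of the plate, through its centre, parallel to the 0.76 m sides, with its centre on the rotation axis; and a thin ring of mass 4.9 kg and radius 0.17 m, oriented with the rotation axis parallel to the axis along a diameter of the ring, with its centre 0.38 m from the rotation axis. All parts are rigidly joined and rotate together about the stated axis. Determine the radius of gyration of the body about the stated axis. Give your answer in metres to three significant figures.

Rectangular plate: I_cm = (1/12)Mb² = (1/12)(0.61)(0.78)² = 0.030927 kg·m²; axis through the centre, so I = 0.030927 kg·m².
Thin ring: I_cm = (1/2)MR² = (1/2)(4.9)(0.17)² = 0.070805 kg·m²; centre at d = 0.38 m, so I = I_cm + Md² gives I = 0.070805 + (4.9)(0.38)² = 0.77837 kg·m².
Total I = 0.80929 kg·m²; total mass M = 5.51 kg.
k = √(I/M) = √(0.80929/5.51) = 0.38325 m.

0.383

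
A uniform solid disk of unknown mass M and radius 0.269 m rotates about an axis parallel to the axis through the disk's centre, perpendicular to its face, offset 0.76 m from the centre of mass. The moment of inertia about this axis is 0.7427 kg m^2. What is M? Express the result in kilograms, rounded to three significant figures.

I = I_cm + Md² = (1/2)MR² + Md² = M·[0.5·(0.269)² + (0.76)²] = M·0.61378.
So M = 0.7427 / 0.61378 = 1.21 kg.

1.21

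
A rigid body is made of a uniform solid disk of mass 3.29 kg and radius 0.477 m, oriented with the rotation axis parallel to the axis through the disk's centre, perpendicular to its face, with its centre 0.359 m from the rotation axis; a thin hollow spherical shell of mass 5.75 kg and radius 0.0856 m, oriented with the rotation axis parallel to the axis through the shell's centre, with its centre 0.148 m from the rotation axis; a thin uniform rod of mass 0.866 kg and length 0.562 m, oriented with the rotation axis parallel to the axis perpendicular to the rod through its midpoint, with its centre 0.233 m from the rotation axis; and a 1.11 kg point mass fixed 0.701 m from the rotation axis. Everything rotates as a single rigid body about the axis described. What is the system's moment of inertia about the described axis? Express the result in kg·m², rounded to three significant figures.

1.57

Solid disk: I_cm = (1/2)MR² = (1/2)(3.29)(0.477)² = 0.37429 kg·m²; centre at d = 0.359 m, so I = I_cm + Md² gives I = 0.37429 + (3.29)(0.359)² = 0.7983 kg·m².
Spherical shell: I_cm = (2/3)MR² = (2/3)(5.75)(0.0856)² = 0.028088 kg·m²; centre at d = 0.148 m, so I = I_cm + Md² gives I = 0.028088 + (5.75)(0.148)² = 0.15404 kg·m².
Thin rod: I_cm = (1/12)ML² = (1/12)(0.866)(0.562)² = 0.022793 kg·m²; centre at d = 0.233 m, so I = I_cm + Md² gives I = 0.022793 + (0.866)(0.233)² = 0.069808 kg·m².
Point mass: I_cm = 0; centre at d = 0.701 m, so I = I_cm + Md² gives I = 0 + (1.11)(0.701)² = 0.54546 kg·m².
Total I = 0.7983 + 0.15404 + 0.069808 + 0.54546 = 1.5676 kg·m².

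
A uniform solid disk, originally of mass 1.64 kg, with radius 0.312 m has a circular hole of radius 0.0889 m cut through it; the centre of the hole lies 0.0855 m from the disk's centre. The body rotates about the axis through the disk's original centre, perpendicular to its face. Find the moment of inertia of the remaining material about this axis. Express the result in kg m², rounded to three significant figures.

0.0783

Unpierced body about its centre: I₀ = (1/2)MR² = (1/2)(1.64)(0.312)² = 0.079822 kg m².
The removed disk has mass m = M·(r/R)² = (1.64)(0.0889/0.312)² = 0.13315 kg (same uniform areal density).
Its moment of inertia about the rotation axis (parallel-axis theorem): I_hole = (1/2)mr² + md² = (1/2)(0.13315)(0.0889)² + (0.13315)(0.0855)² = 0.0014995 kg m².
Treating the hole as negative mass, I = I₀ − I_hole = 0.079822 − 0.0014995 = 0.078323 kg m².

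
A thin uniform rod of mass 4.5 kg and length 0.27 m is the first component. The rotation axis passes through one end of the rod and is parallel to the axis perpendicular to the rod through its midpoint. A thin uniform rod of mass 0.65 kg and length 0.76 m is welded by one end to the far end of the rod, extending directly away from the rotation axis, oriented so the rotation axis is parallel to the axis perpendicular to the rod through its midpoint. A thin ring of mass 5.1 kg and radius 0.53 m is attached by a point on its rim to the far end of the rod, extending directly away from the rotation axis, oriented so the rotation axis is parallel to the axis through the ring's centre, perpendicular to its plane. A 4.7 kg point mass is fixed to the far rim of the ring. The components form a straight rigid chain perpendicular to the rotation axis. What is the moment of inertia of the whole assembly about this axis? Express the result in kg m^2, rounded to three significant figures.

Thin rod: I_cm = (1/12)ML² = (1/12)(4.5)(0.27)² = 0.027338 kg m^2; centre at d = 0.135 m, so the parallel axis theorem gives I = 0.027338 + (4.5)(0.135)² = 0.10935 kg m^2.
Thin rod: I_cm = (1/12)ML² = (1/12)(0.65)(0.76)² = 0.031287 kg m^2; centre at d = 0.135 + 0.135 + 0.38 = 0.65 m, so the parallel axis theorem gives I = 0.031287 + (0.65)(0.65)² = 0.30591 kg m^2.
Thin ring: I_cm = MR² = (5.1)(0.53)² = 1.4326 kg m^2; centre at d = 0.135 + 0.135 + 0.38 + 0.38 + 0.53 = 1.56 m, so the parallel axis theorem gives I = 1.4326 + (5.1)(1.56)² = 13.844 kg m^2.
Point mass: I_cm = 0; centre at d = 0.135 + 0.135 + 0.38 + 0.38 + 0.53 + 0.53 = 2.09 m, so the parallel axis theorem gives I = 0 + (4.7)(2.09)² = 20.53 kg m^2.
Total I = 0.10935 + 0.30591 + 13.844 + 20.53 = 34.789 kg m^2.

34.8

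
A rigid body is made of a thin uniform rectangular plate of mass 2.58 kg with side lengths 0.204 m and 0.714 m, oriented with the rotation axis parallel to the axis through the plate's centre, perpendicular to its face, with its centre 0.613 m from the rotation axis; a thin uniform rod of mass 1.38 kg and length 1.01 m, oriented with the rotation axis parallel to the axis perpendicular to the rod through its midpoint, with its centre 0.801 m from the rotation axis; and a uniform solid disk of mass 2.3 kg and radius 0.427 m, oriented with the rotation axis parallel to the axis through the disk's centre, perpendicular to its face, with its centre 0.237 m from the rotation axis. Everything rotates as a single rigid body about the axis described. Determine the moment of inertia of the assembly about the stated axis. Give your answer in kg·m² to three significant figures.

2.43

Rectangular plate: I_cm = (1/12)M(a²+b²) = (1/12)(2.58)[(0.204)² + (0.714)²] = 0.11855 kg·m²; centre at d = 0.613 m, so the parallel axis theorem gives I = 0.11855 + (2.58)(0.613)² = 1.088 kg·m².
Thin rod: I_cm = (1/12)ML² = (1/12)(1.38)(1.01)² = 0.11731 kg·m²; centre at d = 0.801 m, so the parallel axis theorem gives I = 0.11731 + (1.38)(0.801)² = 1.0027 kg·m².
Solid disk: I_cm = (1/2)MR² = (1/2)(2.3)(0.427)² = 0.20968 kg·m²; centre at d = 0.237 m, so the parallel axis theorem gives I = 0.20968 + (2.3)(0.237)² = 0.33887 kg·m².
Total I = 1.088 + 1.0027 + 0.33887 = 2.4296 kg·m².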